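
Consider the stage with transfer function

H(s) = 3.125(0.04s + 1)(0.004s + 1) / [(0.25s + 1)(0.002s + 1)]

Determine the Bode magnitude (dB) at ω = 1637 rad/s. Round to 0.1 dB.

-0.3 dB

At ω = 1637 rad/s:
zero (1 + j1637·0.04) = 1 + j65.48 → |·| ≈ 65.488, ∠ ≈ 89.13°
zero (1 + j1637·0.004) = 1 + j6.548 → |·| ≈ 6.6239, ∠ ≈ 81.32°
pole (1 + j1637·0.25) = 1 + j409.25 → |·| ≈ 409.25, ∠ ≈ 89.86°
pole (1 + j1637·0.002) = 1 + j3.274 → |·| ≈ 3.4233, ∠ ≈ 73.02°
|H| = 3.125 · 65.488 · 6.6239 / (409.25 · 3.4233) ≈ 0.96759
Gain = 20 log₁₀(0.96759) ≈ -0.29 dB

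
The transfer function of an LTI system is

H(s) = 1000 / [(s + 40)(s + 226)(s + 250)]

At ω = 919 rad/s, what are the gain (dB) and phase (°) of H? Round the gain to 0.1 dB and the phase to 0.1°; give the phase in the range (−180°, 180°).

At s = jω = j919:
pole (s+40): 40 + j919 → |·| = √(40²+919²) = √846161 ≈ 919.87, ∠ = arctan(919/40) ≈ 87.51°
pole (s+226): 226 + j919 → |·| = √(226²+919²) = √895637 ≈ 946.38, ∠ = arctan(919/226) ≈ 76.18°
pole (s+250): 250 + j919 → |·| = √(250²+919²) = √907061 ≈ 952.4, ∠ = arctan(919/250) ≈ 74.78°
|H| = 1000 / 8.2911e+08 ≈ 1.2061e-06
Gain = 20 log₁₀(1.2061e-06) ≈ -118.37 dB
∠H = 0.00° − 238.47° = -238.47° ≡ 121.53° (principal value)

-118.4 dB, 121.5°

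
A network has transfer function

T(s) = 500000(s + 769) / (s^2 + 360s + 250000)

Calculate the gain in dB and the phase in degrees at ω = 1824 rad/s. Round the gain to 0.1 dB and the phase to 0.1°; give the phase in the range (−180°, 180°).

50.0 dB, -100.8°

At s = jω = j1824:
zero (s+769): 769 + j1824 → |·| = √(769²+1824²) = √3918337 ≈ 1979.5, ∠ = arctan(1824/769) ≈ 67.14°
quadratic: (j1824)² + 360·j1824 + 250000 = -3076976 + j656640 → |·| ≈ 3.1463e+06, ∠ ≈ 167.95°
|T| = 500000 · 1979.5 / 3.1463e+06 ≈ 314.58
Gain = 20 log₁₀(314.58) ≈ 49.95 dB
∠T = 67.14° − 167.95° = -100.81°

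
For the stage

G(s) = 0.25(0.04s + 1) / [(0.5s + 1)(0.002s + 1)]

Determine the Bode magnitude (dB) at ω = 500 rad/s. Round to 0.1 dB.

At ω = 500 rad/s:
zero (1 + j500·0.04) = 1 + j20 → |·| ≈ 20.025, ∠ ≈ 87.14°
pole (1 + j500·0.5) = 1 + j250 → |·| ≈ 250, ∠ ≈ 89.77°
pole (1 + j500·0.002) = 1 + j1 → |·| ≈ 1.4142, ∠ ≈ 45.00°
|G| = 0.25 · 20.025 / (250 · 1.4142) ≈ 0.01416
Gain = 20 log₁₀(0.01416) ≈ -36.98 dB

-37.0 dB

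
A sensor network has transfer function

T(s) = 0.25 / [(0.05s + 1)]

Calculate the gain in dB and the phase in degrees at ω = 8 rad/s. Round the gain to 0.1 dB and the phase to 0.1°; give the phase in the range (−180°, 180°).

At ω = 8 rad/s:
pole (1 + j8·0.05) = 1 + j0.4 → |·| ≈ 1.077, ∠ ≈ 21.80°
|T| = 0.25 · 1 / (1.077) ≈ 0.23213
Gain = 20 log₁₀(0.23213) ≈ -12.69 dB
∠T = (0°) − (21.80°) = -21.80°

-12.7 dB, -21.8°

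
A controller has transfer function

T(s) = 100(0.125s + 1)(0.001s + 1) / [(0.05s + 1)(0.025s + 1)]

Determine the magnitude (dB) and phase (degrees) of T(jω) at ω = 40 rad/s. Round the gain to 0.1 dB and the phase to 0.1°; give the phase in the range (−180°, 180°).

44.2 dB, -27.5°

At ω = 40 rad/s:
zero (1 + j40·0.125) = 1 + j5 → |·| ≈ 5.099, ∠ ≈ 78.69°
zero (1 + j40·0.001) = 1 + j0.04 → |·| ≈ 1.0008, ∠ ≈ 2.29°
pole (1 + j40·0.05) = 1 + j2 → |·| ≈ 2.2361, ∠ ≈ 63.43°
pole (1 + j40·0.025) = 1 + j1 → |·| ≈ 1.4142, ∠ ≈ 45.00°
|T| = 100 · 5.099 · 1.0008 / (2.2361 · 1.4142) ≈ 161.37
Gain = 20 log₁₀(161.37) ≈ 44.16 dB
∠T = (78.69° + 2.29°) − (63.43° + 45.00°) = -27.45°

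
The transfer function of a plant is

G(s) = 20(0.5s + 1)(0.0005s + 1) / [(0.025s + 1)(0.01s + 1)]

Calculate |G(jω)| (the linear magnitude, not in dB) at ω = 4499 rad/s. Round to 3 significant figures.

21.9

At ω = 4499 rad/s:
zero (1 + j4499·0.5) = 1 + j2249.5 → |·| ≈ 2249.5, ∠ ≈ 89.97°
zero (1 + j4499·0.0005) = 1 + j2.2495 → |·| ≈ 2.4618, ∠ ≈ 66.03°
pole (1 + j4499·0.025) = 1 + j112.475 → |·| ≈ 112.48, ∠ ≈ 89.49°
pole (1 + j4499·0.01) = 1 + j44.99 → |·| ≈ 45.001, ∠ ≈ 88.73°
|G| = 20 · 2249.5 · 2.4618 / (112.48 · 45.001) ≈ 21.881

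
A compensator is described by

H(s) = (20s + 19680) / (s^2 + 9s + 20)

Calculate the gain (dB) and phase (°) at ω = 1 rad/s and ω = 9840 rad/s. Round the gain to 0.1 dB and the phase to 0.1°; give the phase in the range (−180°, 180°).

ω = 1: 59.4 dB, -25.3°; ω = 9840: -53.8 dB, -95.7°

Substitute s = j1:
Numerator: 20(j1) + 19680 = 19680 + j20
Denominator: (j1)^2 + 9(j1) + 20 = 19 + j9
|N| = √(19680² + 20²) ≈ 19680, ∠N ≈ 0.06°
|D| = √(19² + 9²) ≈ 21.024, ∠D ≈ 25.35°
|H| = 19680 / 21.024 ≈ 936.07
Gain = 20 log₁₀(936.07) ≈ 59.43 dB
∠H = 0.06° − 25.35° = -25.29°

Substitute s = j9840:
Numerator: 20(j9840) + 19680 = 19680 + j196800
Denominator: (j9840)^2 + 9(j9840) + 20 = -96825580 + j88560
|N| = √(19680² + 196800²) ≈ 1.9778e+05, ∠N ≈ 84.29°
|D| = √(96825580² + 88560²) ≈ 9.6826e+07, ∠D ≈ 179.95°
|H| = 1.9778e+05 / 9.6826e+07 ≈ 0.0020426
Gain = 20 log₁₀(0.0020426) ≈ -53.80 dB
∠H = 84.29° − 179.95° = -95.66°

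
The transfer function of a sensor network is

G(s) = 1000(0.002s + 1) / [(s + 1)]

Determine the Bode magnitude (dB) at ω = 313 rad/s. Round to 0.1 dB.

11.5 dB

At ω = 313 rad/s:
zero (1 + j313·0.002) = 1 + j0.626 → |·| ≈ 1.1798, ∠ ≈ 32.05°
pole (1 + j313·1) = 1 + j313 → |·| ≈ 313, ∠ ≈ 89.82°
|G| = 1000 · 1.1798 / (313) ≈ 3.7693
Gain = 20 log₁₀(3.7693) ≈ 11.53 dB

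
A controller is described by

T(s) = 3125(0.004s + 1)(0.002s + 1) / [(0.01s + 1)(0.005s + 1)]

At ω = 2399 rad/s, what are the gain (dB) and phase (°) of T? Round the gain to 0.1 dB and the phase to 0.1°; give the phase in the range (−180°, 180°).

At ω = 2399 rad/s:
zero (1 + j2399·0.004) = 1 + j9.596 → |·| ≈ 9.648, ∠ ≈ 84.05°
zero (1 + j2399·0.002) = 1 + j4.798 → |·| ≈ 4.9011, ∠ ≈ 78.23°
pole (1 + j2399·0.01) = 1 + j23.99 → |·| ≈ 24.011, ∠ ≈ 87.61°
pole (1 + j2399·0.005) = 1 + j11.995 → |·| ≈ 12.037, ∠ ≈ 85.23°
|T| = 3125 · 9.648 · 4.9011 / (24.011 · 12.037) ≈ 511.27
Gain = 20 log₁₀(511.27) ≈ 54.17 dB
∠T = (84.05° + 78.23°) − (87.61° + 85.23°) = -10.56°

54.2 dB, -10.6°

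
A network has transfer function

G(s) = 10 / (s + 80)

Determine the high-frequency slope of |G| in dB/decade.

Each pole contributes −20 dB/decade at high frequency; each zero contributes +20 dB/decade.
Net: 0 zero(s) − 1 pole(s) → -20 dB/decade.

-20 dB/decade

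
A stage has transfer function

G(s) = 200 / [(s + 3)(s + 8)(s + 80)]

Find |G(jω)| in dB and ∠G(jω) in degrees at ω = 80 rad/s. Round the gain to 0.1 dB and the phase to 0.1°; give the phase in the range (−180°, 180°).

At s = jω = j80:
pole (s+3): 3 + j80 → |·| = √(3²+80²) = √6409 ≈ 80.056, ∠ = arctan(80/3) ≈ 87.85°
pole (s+8): 8 + j80 → |·| = √(8²+80²) = √6464 ≈ 80.399, ∠ = arctan(80/8) ≈ 84.29°
pole (s+80): 80 + j80 → |·| = √(80²+80²) = √12800 ≈ 113.14, ∠ = arctan(80/80) ≈ 45.00°
|G| = 200 / 7.2822e+05 ≈ 0.00027464
Gain = 20 log₁₀(0.00027464) ≈ -71.22 dB
∠G = 0.00° − 217.14° = -217.14° ≡ 142.86° (principal value)

-71.2 dB, 142.9°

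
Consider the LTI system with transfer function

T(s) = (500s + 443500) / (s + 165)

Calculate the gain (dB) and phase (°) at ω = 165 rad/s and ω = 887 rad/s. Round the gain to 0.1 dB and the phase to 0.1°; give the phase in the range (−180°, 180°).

ω = 165: 65.7 dB, -34.5°; ω = 887: 56.8 dB, -34.5°

Substitute s = j165:
Numerator: 500(j165) + 443500 = 443500 + j82500
Denominator: (j165) + 165 = 165 + j165
|N| = √(443500² + 82500²) ≈ 4.5111e+05, ∠N ≈ 10.54°
|D| = √(165² + 165²) ≈ 233.35, ∠D ≈ 45.00°
|T| = 4.5111e+05 / 233.35 ≈ 1933.2
Gain = 20 log₁₀(1933.2) ≈ 65.73 dB
∠T = 10.54° − 45.00° = -34.46°

Substitute s = j887:
Numerator: 500(j887) + 443500 = 443500 + j443500
Denominator: (j887) + 165 = 165 + j887
|N| = √(443500² + 443500²) ≈ 6.272e+05, ∠N ≈ 45.00°
|D| = √(165² + 887²) ≈ 902.22, ∠D ≈ 79.46°
|T| = 6.272e+05 / 902.22 ≈ 695.17
Gain = 20 log₁₀(695.17) ≈ 56.84 dB
∠T = 45.00° − 79.46° = -34.46°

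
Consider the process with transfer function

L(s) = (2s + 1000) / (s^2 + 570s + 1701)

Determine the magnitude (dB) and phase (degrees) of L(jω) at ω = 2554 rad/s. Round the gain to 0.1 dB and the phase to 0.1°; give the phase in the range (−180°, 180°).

Substitute s = j2554:
Numerator: 2(j2554) + 1000 = 1000 + j5108
Denominator: (j2554)^2 + 570(j2554) + 1701 = -6521215 + j1455780
|N| = √(1000² + 5108²) ≈ 5205, ∠N ≈ 78.92°
|D| = √(6521215² + 1455780²) ≈ 6.6817e+06, ∠D ≈ 167.42°
|L| = 5205 / 6.6817e+06 ≈ 0.00077899
Gain = 20 log₁₀(0.00077899) ≈ -62.17 dB
∠L = 78.92° − 167.42° = -88.50°

-62.2 dB, -88.5°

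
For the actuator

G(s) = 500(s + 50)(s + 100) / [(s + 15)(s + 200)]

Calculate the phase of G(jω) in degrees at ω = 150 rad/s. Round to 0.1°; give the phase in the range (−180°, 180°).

6.7°

At s = jω = j150:
zero (s+50): 50 + j150 → |·| = √(50²+150²) = √25000 ≈ 158.11, ∠ = arctan(150/50) ≈ 71.57°
zero (s+100): 100 + j150 → |·| = √(100²+150²) = √32500 ≈ 180.28, ∠ = arctan(150/100) ≈ 56.31°
pole (s+15): 15 + j150 → |·| = √(15²+150²) = √22725 ≈ 150.75, ∠ = arctan(150/15) ≈ 84.29°
pole (s+200): 200 + j150 → |·| = √(200²+150²) = √62500 ≈ 250, ∠ = arctan(150/200) ≈ 36.87°
∠G = 127.88° − 121.16° = 6.72°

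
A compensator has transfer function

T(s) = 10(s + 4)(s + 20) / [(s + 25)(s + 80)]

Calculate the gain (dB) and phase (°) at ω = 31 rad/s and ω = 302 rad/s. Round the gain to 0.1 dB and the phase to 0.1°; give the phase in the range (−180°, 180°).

At s = jω = j31:
zero (s+4): 4 + j31 → |·| = √(4²+31²) = √977 ≈ 31.257, ∠ = arctan(31/4) ≈ 82.65°
zero (s+20): 20 + j31 → |·| = √(20²+31²) = √1361 ≈ 36.892, ∠ = arctan(31/20) ≈ 57.17°
pole (s+25): 25 + j31 → |·| = √(25²+31²) = √1586 ≈ 39.825, ∠ = arctan(31/25) ≈ 51.12°
pole (s+80): 80 + j31 → |·| = √(80²+31²) = √7361 ≈ 85.796, ∠ = arctan(31/80) ≈ 21.18°
|T| = 10 · 1153.1 / 3416.8 ≈ 3.3748
Gain = 20 log₁₀(3.3748) ≈ 10.56 dB
∠T = 139.82° − 72.30° = 67.52°

At s = jω = j302:
zero (s+4): 4 + j302 → |·| = √(4²+302²) = √91220 ≈ 302.03, ∠ = arctan(302/4) ≈ 89.24°
zero (s+20): 20 + j302 → |·| = √(20²+302²) = √91604 ≈ 302.66, ∠ = arctan(302/20) ≈ 86.21°
pole (s+25): 25 + j302 → |·| = √(25²+302²) = √91829 ≈ 303.03, ∠ = arctan(302/25) ≈ 85.27°
pole (s+80): 80 + j302 → |·| = √(80²+302²) = √97604 ≈ 312.42, ∠ = arctan(302/80) ≈ 75.16°
|T| = 10 · 91412 / 94673 ≈ 9.6556
Gain = 20 log₁₀(9.6556) ≈ 19.70 dB
∠T = 175.45° − 160.43° = 15.02°

ω = 31: 10.6 dB, 67.5°; ω = 302: 19.7 dB, 15.0°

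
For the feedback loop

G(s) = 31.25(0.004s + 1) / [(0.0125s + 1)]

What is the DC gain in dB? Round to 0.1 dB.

29.9 dB

G(0) = 31.25 · 1 / 1 = 31.25
20 log₁₀(31.25) ≈ 29.90 dB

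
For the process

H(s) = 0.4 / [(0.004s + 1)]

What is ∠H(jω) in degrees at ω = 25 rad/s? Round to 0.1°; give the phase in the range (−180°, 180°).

At ω = 25 rad/s:
pole (1 + j25·0.004) = 1 + j0.1 → |·| ≈ 1.005, ∠ ≈ 5.71°
∠H = (0°) − (5.71°) = -5.71°

-5.7°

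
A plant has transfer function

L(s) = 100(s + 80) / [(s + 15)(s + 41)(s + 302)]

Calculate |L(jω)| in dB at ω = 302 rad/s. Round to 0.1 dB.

-62.0 dB

At s = jω = j302:
zero (s+80): 80 + j302 → |·| = √(80²+302²) = √97604 ≈ 312.42, ∠ = arctan(302/80) ≈ 75.16°
pole (s+15): 15 + j302 → |·| = √(15²+302²) = √91429 ≈ 302.37, ∠ = arctan(302/15) ≈ 87.16°
pole (s+41): 41 + j302 → |·| = √(41²+302²) = √92885 ≈ 304.77, ∠ = arctan(302/41) ≈ 82.27°
pole (s+302): 302 + j302 → |·| = √(302²+302²) = √182408 ≈ 427.09, ∠ = arctan(302/302) ≈ 45.00°
|L| = 100 · 312.42 / 3.9358e+07 ≈ 0.00079379
Gain = 20 log₁₀(0.00079379) ≈ -62.01 dB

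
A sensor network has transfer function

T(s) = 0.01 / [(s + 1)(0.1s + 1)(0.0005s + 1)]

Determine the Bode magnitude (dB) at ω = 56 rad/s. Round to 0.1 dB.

At ω = 56 rad/s:
pole (1 + j56·1) = 1 + j56 → |·| ≈ 56.009, ∠ ≈ 88.98°
pole (1 + j56·0.1) = 1 + j5.6 → |·| ≈ 5.6886, ∠ ≈ 79.88°
pole (1 + j56·0.0005) = 1 + j0.028 → |·| ≈ 1.0004, ∠ ≈ 1.60°
|T| = 0.01 · 1 / (56.009 · 5.6886 · 1.0004) ≈ 3.1374e-05
Gain = 20 log₁₀(3.1374e-05) ≈ -90.07 dB

-90.1 dB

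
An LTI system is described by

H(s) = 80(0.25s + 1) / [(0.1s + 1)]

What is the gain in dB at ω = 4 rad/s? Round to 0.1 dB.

40.4 dB

At ω = 4 rad/s:
zero (1 + j4·0.25) = 1 + j1 → |·| ≈ 1.4142, ∠ ≈ 45.00°
pole (1 + j4·0.1) = 1 + j0.4 → |·| ≈ 1.077, ∠ ≈ 21.80°
|H| = 80 · 1.4142 / (1.077) ≈ 105.05
Gain = 20 log₁₀(105.05) ≈ 40.43 dB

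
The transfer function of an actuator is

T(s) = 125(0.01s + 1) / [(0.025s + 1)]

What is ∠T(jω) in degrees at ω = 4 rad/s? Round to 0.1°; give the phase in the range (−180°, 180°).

At ω = 4 rad/s:
zero (1 + j4·0.01) = 1 + j0.04 → |·| ≈ 1.0008, ∠ ≈ 2.29°
pole (1 + j4·0.025) = 1 + j0.1 → |·| ≈ 1.005, ∠ ≈ 5.71°
∠T = (2.29°) − (5.71°) = -3.42°

-3.4°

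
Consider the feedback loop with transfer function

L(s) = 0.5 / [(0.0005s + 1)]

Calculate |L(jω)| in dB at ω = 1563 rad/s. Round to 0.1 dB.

-8.1 dB

At ω = 1563 rad/s:
pole (1 + j1563·0.0005) = 1 + j0.7815 → |·| ≈ 1.2692, ∠ ≈ 38.01°
|L| = 0.5 · 1 / (1.2692) ≈ 0.39395
Gain = 20 log₁₀(0.39395) ≈ -8.09 dB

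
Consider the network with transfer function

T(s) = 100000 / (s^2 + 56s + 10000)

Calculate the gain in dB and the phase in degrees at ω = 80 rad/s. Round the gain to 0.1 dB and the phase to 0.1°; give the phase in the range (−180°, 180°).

24.8 dB, -51.2°

At s = jω = j80:
quadratic: (j80)² + 56·j80 + 10000 = 3600 + j4480 → |·| ≈ 5747.2, ∠ ≈ 51.22°
|T| = 100000 / 5747.2 ≈ 17.4
Gain = 20 log₁₀(17.4) ≈ 24.81 dB
∠T = 0.00° − 51.22° = -51.22°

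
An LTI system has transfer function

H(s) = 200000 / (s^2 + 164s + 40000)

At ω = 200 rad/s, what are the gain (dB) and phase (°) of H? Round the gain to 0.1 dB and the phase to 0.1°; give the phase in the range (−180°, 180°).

15.7 dB, -90.0°

At s = jω = j200:
quadratic: (j200)² + 164·j200 + 40000 = 0 + j32800 → |·| ≈ 32800, ∠ ≈ 90.00°
|H| = 200000 / 32800 ≈ 6.0976
Gain = 20 log₁₀(6.0976) ≈ 15.70 dB
∠H = 0.00° − 90.00° = -90.00°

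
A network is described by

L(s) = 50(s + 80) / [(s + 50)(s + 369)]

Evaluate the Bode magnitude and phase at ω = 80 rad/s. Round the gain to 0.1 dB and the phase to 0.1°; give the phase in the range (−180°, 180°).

At s = jω = j80:
zero (s+80): 80 + j80 → |·| = √(80²+80²) = √12800 ≈ 113.14, ∠ = arctan(80/80) ≈ 45.00°
pole (s+50): 50 + j80 → |·| = √(50²+80²) = √8900 ≈ 94.34, ∠ = arctan(80/50) ≈ 57.99°
pole (s+369): 369 + j80 → |·| = √(369²+80²) = √142561 ≈ 377.57, ∠ = arctan(80/369) ≈ 12.23°
|L| = 50 · 113.14 / 35620 ≈ 0.15882
Gain = 20 log₁₀(0.15882) ≈ -15.98 dB
∠L = 45.00° − 70.22° = -25.22°

-16.0 dB, -25.2°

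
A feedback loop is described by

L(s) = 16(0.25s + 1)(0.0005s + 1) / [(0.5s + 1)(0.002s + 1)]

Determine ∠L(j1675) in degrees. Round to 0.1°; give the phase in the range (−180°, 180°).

At ω = 1675 rad/s:
zero (1 + j1675·0.25) = 1 + j418.75 → |·| ≈ 418.75, ∠ ≈ 89.86°
zero (1 + j1675·0.0005) = 1 + j0.8375 → |·| ≈ 1.3044, ∠ ≈ 39.95°
pole (1 + j1675·0.5) = 1 + j837.5 → |·| ≈ 837.5, ∠ ≈ 89.93°
pole (1 + j1675·0.002) = 1 + j3.35 → |·| ≈ 3.4961, ∠ ≈ 73.38°
∠L = (89.86° + 39.95°) − (89.93° + 73.38°) = -33.50°

-33.5°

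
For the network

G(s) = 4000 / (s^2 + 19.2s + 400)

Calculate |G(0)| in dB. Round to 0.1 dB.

G(0) = 4000 / 400 = 10
20 log₁₀(10) ≈ 20.00 dB

20.0 dB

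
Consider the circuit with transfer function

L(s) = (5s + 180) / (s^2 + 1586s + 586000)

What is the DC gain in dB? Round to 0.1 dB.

L(0) = 180 / 586000 ≈ 0.00030717
20 log₁₀(0.00030717) ≈ -70.25 dB

-70.3 dB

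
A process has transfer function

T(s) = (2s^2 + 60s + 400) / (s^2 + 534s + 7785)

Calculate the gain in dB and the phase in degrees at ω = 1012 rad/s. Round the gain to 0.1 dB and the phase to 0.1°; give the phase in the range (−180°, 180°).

Substitute s = j1012:
Numerator: 2(j1012)^2 + 60(j1012) + 400 = -2047888 + j60720
Denominator: (j1012)^2 + 534(j1012) + 7785 = -1016359 + j540408
|N| = √(2047888² + 60720²) ≈ 2.0488e+06, ∠N ≈ 178.30°
|D| = √(1016359² + 540408²) ≈ 1.1511e+06, ∠D ≈ 152.00°
|T| = 2.0488e+06 / 1.1511e+06 ≈ 1.7799
Gain = 20 log₁₀(1.7799) ≈ 5.01 dB
∠T = 178.30° − 152.00° = 26.30°

5.0 dB, 26.3°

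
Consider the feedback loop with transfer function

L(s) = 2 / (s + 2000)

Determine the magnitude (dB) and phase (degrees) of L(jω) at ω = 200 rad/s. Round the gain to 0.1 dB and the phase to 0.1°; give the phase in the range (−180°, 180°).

Substitute s = j200:
Numerator: 2 = 2 + j0
Denominator: (j200) + 2000 = 2000 + j200
|N| = √(2² + 0²) ≈ 2, ∠N ≈ 0.00°
|D| = √(2000² + 200²) ≈ 2010, ∠D ≈ 5.71°
|L| = 2 / 2010 ≈ 0.00099502
Gain = 20 log₁₀(0.00099502) ≈ -60.04 dB
∠L = 0.00° − 5.71° = -5.71°

-60.0 dB, -5.7°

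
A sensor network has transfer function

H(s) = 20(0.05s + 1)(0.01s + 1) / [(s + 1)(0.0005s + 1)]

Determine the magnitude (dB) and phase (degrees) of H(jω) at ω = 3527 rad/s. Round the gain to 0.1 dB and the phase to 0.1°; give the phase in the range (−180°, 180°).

24.8 dB, 27.6°

At ω = 3527 rad/s:
zero (1 + j3527·0.05) = 1 + j176.35 → |·| ≈ 176.35, ∠ ≈ 89.68°
zero (1 + j3527·0.01) = 1 + j35.27 → |·| ≈ 35.284, ∠ ≈ 88.38°
pole (1 + j3527·1) = 1 + j3527 → |·| ≈ 3527, ∠ ≈ 89.98°
pole (1 + j3527·0.0005) = 1 + j1.7635 → |·| ≈ 2.0273, ∠ ≈ 60.44°
|H| = 20 · 176.35 · 35.284 / (3527 · 2.0273) ≈ 17.404
Gain = 20 log₁₀(17.404) ≈ 24.81 dB
∠H = (89.68° + 88.38°) − (89.98° + 60.44°) = 27.64°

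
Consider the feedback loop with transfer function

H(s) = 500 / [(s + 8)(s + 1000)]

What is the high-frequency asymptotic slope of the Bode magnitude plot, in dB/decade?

Each pole contributes −20 dB/decade at high frequency; each zero contributes +20 dB/decade.
Net: 0 zero(s) − 2 pole(s) → -40 dB/decade.

-40 dB/decade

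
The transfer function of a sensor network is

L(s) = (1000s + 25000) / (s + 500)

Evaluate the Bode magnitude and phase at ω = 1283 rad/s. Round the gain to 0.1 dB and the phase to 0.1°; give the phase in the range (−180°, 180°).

59.4 dB, 20.2°

Substitute s = j1283:
Numerator: 1000(j1283) + 25000 = 25000 + j1283000
Denominator: (j1283) + 500 = 500 + j1283
|N| = √(25000² + 1283000²) ≈ 1.2832e+06, ∠N ≈ 88.88°
|D| = √(500² + 1283²) ≈ 1377, ∠D ≈ 68.71°
|L| = 1.2832e+06 / 1377 ≈ 931.88
Gain = 20 log₁₀(931.88) ≈ 59.39 dB
∠L = 88.88° − 68.71° = 20.17°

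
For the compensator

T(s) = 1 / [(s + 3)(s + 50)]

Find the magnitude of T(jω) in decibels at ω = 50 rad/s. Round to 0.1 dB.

-71.0 dB

At s = jω = j50:
pole (s+3): 3 + j50 → |·| = √(3²+50²) = √2509 ≈ 50.09, ∠ = arctan(50/3) ≈ 86.57°
pole (s+50): 50 + j50 → |·| = √(50²+50²) = √5000 ≈ 70.711, ∠ = arctan(50/50) ≈ 45.00°
|T| = 1 / 3541.9 ≈ 0.00028233
Gain = 20 log₁₀(0.00028233) ≈ -70.98 dB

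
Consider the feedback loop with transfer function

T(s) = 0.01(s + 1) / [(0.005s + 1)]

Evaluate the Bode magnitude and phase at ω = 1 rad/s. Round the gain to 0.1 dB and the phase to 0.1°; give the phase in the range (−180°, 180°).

-37.0 dB, 44.7°

At ω = 1 rad/s:
zero (1 + j1·1) = 1 + j1 → |·| ≈ 1.4142, ∠ ≈ 45.00°
pole (1 + j1·0.005) = 1 + j0.005 → |·| ≈ 1, ∠ ≈ 0.29°
|T| = 0.01 · 1.4142 / (1) ≈ 0.014142
Gain = 20 log₁₀(0.014142) ≈ -36.99 dB
∠T = (45.00°) − (0.29°) = 44.71°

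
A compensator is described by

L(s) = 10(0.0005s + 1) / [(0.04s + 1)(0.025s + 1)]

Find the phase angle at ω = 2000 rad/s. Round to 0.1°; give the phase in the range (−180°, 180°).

At ω = 2000 rad/s:
zero (1 + j2000·0.0005) = 1 + j1 → |·| ≈ 1.4142, ∠ ≈ 45.00°
pole (1 + j2000·0.04) = 1 + j80 → |·| ≈ 80.006, ∠ ≈ 89.28°
pole (1 + j2000·0.025) = 1 + j50 → |·| ≈ 50.01, ∠ ≈ 88.85°
∠L = (45.00°) − (89.28° + 88.85°) = -133.13°

-133.1°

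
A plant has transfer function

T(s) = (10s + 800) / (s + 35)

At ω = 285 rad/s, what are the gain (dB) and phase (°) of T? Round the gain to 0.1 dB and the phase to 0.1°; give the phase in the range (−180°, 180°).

20.3 dB, -8.7°

Substitute s = j285:
Numerator: 10(j285) + 800 = 800 + j2850
Denominator: (j285) + 35 = 35 + j285
|N| = √(800² + 2850²) ≈ 2960.2, ∠N ≈ 74.32°
|D| = √(35² + 285²) ≈ 287.14, ∠D ≈ 83.00°
|T| = 2960.2 / 287.14 ≈ 10.309
Gain = 20 log₁₀(10.309) ≈ 20.26 dB
∠T = 74.32° − 83.00° = -8.68°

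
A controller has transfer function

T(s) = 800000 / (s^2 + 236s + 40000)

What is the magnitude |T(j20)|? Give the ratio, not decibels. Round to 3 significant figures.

20.1

At s = jω = j20:
quadratic: (j20)² + 236·j20 + 40000 = 39600 + j4720 → |·| ≈ 39880, ∠ ≈ 6.80°
|T| = 800000 / 39880 ≈ 20.06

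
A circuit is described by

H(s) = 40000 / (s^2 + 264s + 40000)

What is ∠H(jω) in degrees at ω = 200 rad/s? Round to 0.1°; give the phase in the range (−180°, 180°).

At s = jω = j200:
quadratic: (j200)² + 264·j200 + 40000 = 0 + j52800 → |·| ≈ 52800, ∠ ≈ 90.00°
∠H = 0.00° − 90.00° = -90.00°

-90.0°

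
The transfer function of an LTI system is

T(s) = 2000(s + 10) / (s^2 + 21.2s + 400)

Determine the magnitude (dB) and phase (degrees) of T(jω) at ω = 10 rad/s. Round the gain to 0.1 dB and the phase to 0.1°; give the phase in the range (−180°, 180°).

37.7 dB, 9.8°

At s = jω = j10:
zero (s+10): 10 + j10 → |·| = √(10²+10²) = √200 ≈ 14.142, ∠ = arctan(10/10) ≈ 45.00°
quadratic: (j10)² + 21.2·j10 + 400 = 300 + j212 → |·| ≈ 367.35, ∠ ≈ 35.25°
|T| = 2000 · 14.142 / 367.35 ≈ 76.995
Gain = 20 log₁₀(76.995) ≈ 37.73 dB
∠T = 45.00° − 35.25° = 9.75°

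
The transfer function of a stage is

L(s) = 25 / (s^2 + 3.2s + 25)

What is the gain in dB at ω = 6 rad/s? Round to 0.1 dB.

At s = jω = j6:
quadratic: (j6)² + 3.2·j6 + 25 = -11 + j19.2 → |·| ≈ 22.128, ∠ ≈ 119.81°
|L| = 25 / 22.128 ≈ 1.1298
Gain = 20 log₁₀(1.1298) ≈ 1.06 dB

1.1 dB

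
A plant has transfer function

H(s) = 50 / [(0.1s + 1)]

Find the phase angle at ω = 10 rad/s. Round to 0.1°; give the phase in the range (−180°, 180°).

At ω = 10 rad/s:
pole (1 + j10·0.1) = 1 + j1 → |·| ≈ 1.4142, ∠ ≈ 45.00°
∠H = (0°) − (45.00°) = -45.00°

-45.0°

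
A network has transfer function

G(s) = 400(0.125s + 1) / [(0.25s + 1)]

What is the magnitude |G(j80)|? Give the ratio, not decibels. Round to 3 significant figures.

At ω = 80 rad/s:
zero (1 + j80·0.125) = 1 + j10 → |·| ≈ 10.05, ∠ ≈ 84.29°
pole (1 + j80·0.25) = 1 + j20 → |·| ≈ 20.025, ∠ ≈ 87.14°
|G| = 400 · 10.05 / (20.025) ≈ 200.75

201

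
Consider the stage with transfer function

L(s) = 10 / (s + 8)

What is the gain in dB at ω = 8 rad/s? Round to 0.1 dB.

-1.1 dB

Substitute s = j8:
Numerator: 10 = 10 + j0
Denominator: (j8) + 8 = 8 + j8
|N| = √(10² + 0²) ≈ 10, ∠N ≈ 0.00°
|D| = √(8² + 8²) ≈ 11.314, ∠D ≈ 45.00°
|L| = 10 / 11.314 ≈ 0.88386
Gain = 20 log₁₀(0.88386) ≈ -1.07 dB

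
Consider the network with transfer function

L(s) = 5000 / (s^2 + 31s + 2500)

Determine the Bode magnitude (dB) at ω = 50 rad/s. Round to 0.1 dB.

At s = jω = j50:
quadratic: (j50)² + 31·j50 + 2500 = 0 + j1550 → |·| ≈ 1550, ∠ ≈ 90.00°
|L| = 5000 / 1550 ≈ 3.2258
Gain = 20 log₁₀(3.2258) ≈ 10.17 dB

10.2 dB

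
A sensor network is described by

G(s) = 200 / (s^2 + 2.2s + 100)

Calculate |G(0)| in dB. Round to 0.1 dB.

G(0) = 200 / 100 = 2
20 log₁₀(2) ≈ 6.02 dB

6.0 dB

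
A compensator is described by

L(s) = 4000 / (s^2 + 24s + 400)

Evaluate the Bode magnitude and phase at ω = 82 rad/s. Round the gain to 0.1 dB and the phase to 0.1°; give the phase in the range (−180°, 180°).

-4.4 dB, -162.7°

At s = jω = j82:
quadratic: (j82)² + 24·j82 + 400 = -6324 + j1968 → |·| ≈ 6623.1, ∠ ≈ 162.71°
|L| = 4000 / 6623.1 ≈ 0.60395
Gain = 20 log₁₀(0.60395) ≈ -4.38 dB
∠L = 0.00° − 162.71° = -162.71°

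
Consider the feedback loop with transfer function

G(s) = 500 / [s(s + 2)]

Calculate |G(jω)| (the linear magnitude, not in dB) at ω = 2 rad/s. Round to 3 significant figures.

At s = jω = j2:
pole (s+2): 2 + j2 → |·| = √(2²+2²) = √8 ≈ 2.8284, ∠ = arctan(2/2) ≈ 45.00°
pole at origin: |s| = 2, ∠ = 90.00° (in denominator)
|G| = 500 / 5.6568 ≈ 88.389

88.4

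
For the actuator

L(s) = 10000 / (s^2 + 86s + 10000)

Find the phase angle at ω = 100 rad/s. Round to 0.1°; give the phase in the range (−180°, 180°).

At s = jω = j100:
quadratic: (j100)² + 86·j100 + 10000 = 0 + j8600 → |·| ≈ 8600, ∠ ≈ 90.00°
∠L = 0.00° − 90.00° = -90.00°

-90.0°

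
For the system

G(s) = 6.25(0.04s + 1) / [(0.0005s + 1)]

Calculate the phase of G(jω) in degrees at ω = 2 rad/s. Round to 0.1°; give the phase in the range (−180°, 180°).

4.5°

At ω = 2 rad/s:
zero (1 + j2·0.04) = 1 + j0.08 → |·| ≈ 1.0032, ∠ ≈ 4.57°
pole (1 + j2·0.0005) = 1 + j0.001 → |·| ≈ 1, ∠ ≈ 0.06°
∠G = (4.57°) − (0.06°) = 4.51°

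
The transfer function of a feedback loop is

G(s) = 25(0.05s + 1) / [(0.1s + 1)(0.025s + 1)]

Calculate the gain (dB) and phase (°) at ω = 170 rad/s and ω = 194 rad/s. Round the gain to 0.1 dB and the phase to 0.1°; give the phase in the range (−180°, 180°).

At ω = 170 rad/s:
zero (1 + j170·0.05) = 1 + j8.5 → |·| ≈ 8.5586, ∠ ≈ 83.29°
pole (1 + j170·0.1) = 1 + j17 → |·| ≈ 17.029, ∠ ≈ 86.63°
pole (1 + j170·0.025) = 1 + j4.25 → |·| ≈ 4.3661, ∠ ≈ 76.76°
|G| = 25 · 8.5586 / (17.029 · 4.3661) ≈ 2.8778
Gain = 20 log₁₀(2.8778) ≈ 9.18 dB
∠G = (83.29°) − (86.63° + 76.76°) = -80.10°

At ω = 194 rad/s:
zero (1 + j194·0.05) = 1 + j9.7 → |·| ≈ 9.7514, ∠ ≈ 84.11°
pole (1 + j194·0.1) = 1 + j19.4 → |·| ≈ 19.426, ∠ ≈ 87.05°
pole (1 + j194·0.025) = 1 + j4.85 → |·| ≈ 4.952, ∠ ≈ 78.35°
|G| = 25 · 9.7514 / (19.426 · 4.952) ≈ 2.5342
Gain = 20 log₁₀(2.5342) ≈ 8.08 dB
∠G = (84.11°) − (87.05° + 78.35°) = -81.29°

ω = 170: 9.2 dB, -80.1°; ω = 194: 8.1 dB, -81.3°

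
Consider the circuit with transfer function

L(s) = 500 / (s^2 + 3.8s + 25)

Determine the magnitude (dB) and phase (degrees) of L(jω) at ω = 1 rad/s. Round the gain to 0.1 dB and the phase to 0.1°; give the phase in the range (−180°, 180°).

At s = jω = j1:
quadratic: (j1)² + 3.8·j1 + 25 = 24 + j3.8 → |·| ≈ 24.299, ∠ ≈ 9.00°
|L| = 500 / 24.299 ≈ 20.577
Gain = 20 log₁₀(20.577) ≈ 26.27 dB
∠L = 0.00° − 9.00° = -9.00°

26.3 dB, -9.0°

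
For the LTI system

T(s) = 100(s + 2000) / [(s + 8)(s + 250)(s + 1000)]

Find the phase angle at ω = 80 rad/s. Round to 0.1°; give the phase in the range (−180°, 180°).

-104.3°

At s = jω = j80:
zero (s+2000): 2000 + j80 → |·| = √(2000²+80²) = √4006400 ≈ 2001.6, ∠ = arctan(80/2000) ≈ 2.29°
pole (s+8): 8 + j80 → |·| = √(8²+80²) = √6464 ≈ 80.399, ∠ = arctan(80/8) ≈ 84.29°
pole (s+250): 250 + j80 → |·| = √(250²+80²) = √68900 ≈ 262.49, ∠ = arctan(80/250) ≈ 17.74°
pole (s+1000): 1000 + j80 → |·| = √(1000²+80²) = √1006400 ≈ 1003.2, ∠ = arctan(80/1000) ≈ 4.57°
∠T = 2.29° − 106.60° = -104.31°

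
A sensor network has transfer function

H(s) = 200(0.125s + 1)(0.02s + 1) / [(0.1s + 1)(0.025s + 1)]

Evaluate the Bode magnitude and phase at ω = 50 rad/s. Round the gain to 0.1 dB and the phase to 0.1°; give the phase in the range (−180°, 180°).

46.8 dB, -4.1°

At ω = 50 rad/s:
zero (1 + j50·0.125) = 1 + j6.25 → |·| ≈ 6.3295, ∠ ≈ 80.91°
zero (1 + j50·0.02) = 1 + j1 → |·| ≈ 1.4142, ∠ ≈ 45.00°
pole (1 + j50·0.1) = 1 + j5 → |·| ≈ 5.099, ∠ ≈ 78.69°
pole (1 + j50·0.025) = 1 + j1.25 → |·| ≈ 1.6008, ∠ ≈ 51.34°
|H| = 200 · 6.3295 · 1.4142 / (5.099 · 1.6008) ≈ 219.33
Gain = 20 log₁₀(219.33) ≈ 46.82 dB
∠H = (80.91° + 45.00°) − (78.69° + 51.34°) = -4.12°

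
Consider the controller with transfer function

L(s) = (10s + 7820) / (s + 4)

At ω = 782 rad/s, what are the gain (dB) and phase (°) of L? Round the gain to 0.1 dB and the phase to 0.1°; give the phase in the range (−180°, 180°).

23.0 dB, -44.7°

Substitute s = j782:
Numerator: 10(j782) + 7820 = 7820 + j7820
Denominator: (j782) + 4 = 4 + j782
|N| = √(7820² + 7820²) ≈ 11059, ∠N ≈ 45.00°
|D| = √(4² + 782²) ≈ 782.01, ∠D ≈ 89.71°
|L| = 11059 / 782.01 ≈ 14.142
Gain = 20 log₁₀(14.142) ≈ 23.01 dB
∠L = 45.00° − 89.71° = -44.71°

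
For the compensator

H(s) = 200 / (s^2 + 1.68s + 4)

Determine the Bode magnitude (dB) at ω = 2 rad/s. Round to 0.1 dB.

At s = jω = j2:
quadratic: (j2)² + 1.68·j2 + 4 = 0 + j3.36 → |·| ≈ 3.36, ∠ ≈ 90.00°
|H| = 200 / 3.36 ≈ 59.524
Gain = 20 log₁₀(59.524) ≈ 35.49 dB

35.5 dB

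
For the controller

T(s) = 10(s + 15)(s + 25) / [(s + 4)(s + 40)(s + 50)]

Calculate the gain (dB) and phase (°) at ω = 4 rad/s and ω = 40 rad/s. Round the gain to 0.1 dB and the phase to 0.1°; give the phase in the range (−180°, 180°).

At s = jω = j4:
zero (s+15): 15 + j4 → |·| = √(15²+4²) = √241 ≈ 15.524, ∠ = arctan(4/15) ≈ 14.93°
zero (s+25): 25 + j4 → |·| = √(25²+4²) = √641 ≈ 25.318, ∠ = arctan(4/25) ≈ 9.09°
pole (s+4): 4 + j4 → |·| = √(4²+4²) = √32 ≈ 5.6569, ∠ = arctan(4/4) ≈ 45.00°
pole (s+40): 40 + j4 → |·| = √(40²+4²) = √1616 ≈ 40.2, ∠ = arctan(4/40) ≈ 5.71°
pole (s+50): 50 + j4 → |·| = √(50²+4²) = √2516 ≈ 50.16, ∠ = arctan(4/50) ≈ 4.57°
|T| = 10 · 393.04 / 11407 ≈ 0.34456
Gain = 20 log₁₀(0.34456) ≈ -9.25 dB
∠T = 24.02° − 55.28° = -31.26°

At s = jω = j40:
zero (s+15): 15 + j40 → |·| = √(15²+40²) = √1825 ≈ 42.72, ∠ = arctan(40/15) ≈ 69.44°
zero (s+25): 25 + j40 → |·| = √(25²+40²) = √2225 ≈ 47.17, ∠ = arctan(40/25) ≈ 57.99°
pole (s+4): 4 + j40 → |·| = √(4²+40²) = √1616 ≈ 40.2, ∠ = arctan(40/4) ≈ 84.29°
pole (s+40): 40 + j40 → |·| = √(40²+40²) = √3200 ≈ 56.569, ∠ = arctan(40/40) ≈ 45.00°
pole (s+50): 50 + j40 → |·| = √(50²+40²) = √4100 ≈ 64.031, ∠ = arctan(40/50) ≈ 38.66°
|T| = 10 · 2015.1 / 1.4561e+05 ≈ 0.13839
Gain = 20 log₁₀(0.13839) ≈ -17.18 dB
∠T = 127.43° − 167.95° = -40.52°

ω = 4: -9.3 dB, -31.3°; ω = 40: -17.2 dB, -40.5°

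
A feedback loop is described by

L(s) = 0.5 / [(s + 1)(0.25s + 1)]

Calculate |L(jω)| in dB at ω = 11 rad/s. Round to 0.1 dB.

At ω = 11 rad/s:
pole (1 + j11·1) = 1 + j11 → |·| ≈ 11.045, ∠ ≈ 84.81°
pole (1 + j11·0.25) = 1 + j2.75 → |·| ≈ 2.9262, ∠ ≈ 70.02°
|L| = 0.5 · 1 / (11.045 · 2.9262) ≈ 0.01547
Gain = 20 log₁₀(0.01547) ≈ -36.21 dB

-36.2 dB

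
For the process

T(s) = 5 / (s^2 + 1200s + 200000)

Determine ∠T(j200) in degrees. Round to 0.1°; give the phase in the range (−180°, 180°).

-56.3°

Substitute s = j200:
Numerator: 5 = 5 + j0
Denominator: (j200)^2 + 1200(j200) + 200000 = 160000 + j240000
|N| = √(5² + 0²) ≈ 5, ∠N ≈ 0.00°
|D| = √(160000² + 240000²) ≈ 2.8844e+05, ∠D ≈ 56.31°
∠T = 0.00° − 56.31° = -56.31°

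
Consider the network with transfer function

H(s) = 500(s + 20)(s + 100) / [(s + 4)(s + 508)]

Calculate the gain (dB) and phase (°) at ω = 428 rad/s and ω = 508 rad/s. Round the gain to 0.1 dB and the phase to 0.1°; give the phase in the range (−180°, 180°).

ω = 428: 50.4 dB, 34.6°; ω = 508: 51.1 dB, 32.1°

At s = jω = j428:
zero (s+20): 20 + j428 → |·| = √(20²+428²) = √183584 ≈ 428.47, ∠ = arctan(428/20) ≈ 87.32°
zero (s+100): 100 + j428 → |·| = √(100²+428²) = √193184 ≈ 439.53, ∠ = arctan(428/100) ≈ 76.85°
pole (s+4): 4 + j428 → |·| = √(4²+428²) = √183200 ≈ 428.02, ∠ = arctan(428/4) ≈ 89.46°
pole (s+508): 508 + j428 → |·| = √(508²+428²) = √441248 ≈ 664.27, ∠ = arctan(428/508) ≈ 40.11°
|H| = 500 · 1.8833e+05 / 2.8432e+05 ≈ 331.19
Gain = 20 log₁₀(331.19) ≈ 50.40 dB
∠H = 164.17° − 129.57° = 34.60°

At s = jω = j508:
zero (s+20): 20 + j508 → |·| = √(20²+508²) = √258464 ≈ 508.39, ∠ = arctan(508/20) ≈ 87.75°
zero (s+100): 100 + j508 → |·| = √(100²+508²) = √268064 ≈ 517.75, ∠ = arctan(508/100) ≈ 78.86°
pole (s+4): 4 + j508 → |·| = √(4²+508²) = √258080 ≈ 508.02, ∠ = arctan(508/4) ≈ 89.55°
pole (s+508): 508 + j508 → |·| = √(508²+508²) = √516128 ≈ 718.42, ∠ = arctan(508/508) ≈ 45.00°
|H| = 500 · 2.6322e+05 / 3.6497e+05 ≈ 360.6
Gain = 20 log₁₀(360.6) ≈ 51.14 dB
∠H = 166.61° − 134.55° = 32.06°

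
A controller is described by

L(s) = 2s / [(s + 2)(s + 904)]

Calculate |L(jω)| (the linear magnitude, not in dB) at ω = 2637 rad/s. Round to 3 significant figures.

0.000717

At s = jω = j2637:
zero at origin: s = j2637 → |·| = 2637, ∠ = 90.00°
pole (s+2): 2 + j2637 → |·| = √(2²+2637²) = √6953773 ≈ 2637, ∠ = arctan(2637/2) ≈ 89.96°
pole (s+904): 904 + j2637 → |·| = √(904²+2637²) = √7770985 ≈ 2787.6, ∠ = arctan(2637/904) ≈ 71.08°
|L| = 2 · 2637 / 7.3509e+06 ≈ 0.00071746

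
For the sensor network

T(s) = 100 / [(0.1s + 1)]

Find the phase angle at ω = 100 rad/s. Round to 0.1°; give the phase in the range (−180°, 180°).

At ω = 100 rad/s:
pole (1 + j100·0.1) = 1 + j10 → |·| ≈ 10.05, ∠ ≈ 84.29°
∠T = (0°) − (84.29°) = -84.29°

-84.3°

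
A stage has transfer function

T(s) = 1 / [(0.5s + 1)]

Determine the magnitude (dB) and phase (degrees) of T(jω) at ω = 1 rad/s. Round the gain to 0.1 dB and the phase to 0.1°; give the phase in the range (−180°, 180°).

At ω = 1 rad/s:
pole (1 + j1·0.5) = 1 + j0.5 → |·| ≈ 1.118, ∠ ≈ 26.57°
|T| = 1 · 1 / (1.118) ≈ 0.89445
Gain = 20 log₁₀(0.89445) ≈ -0.97 dB
∠T = (0°) − (26.57°) = -26.57°

-1.0 dB, -26.6°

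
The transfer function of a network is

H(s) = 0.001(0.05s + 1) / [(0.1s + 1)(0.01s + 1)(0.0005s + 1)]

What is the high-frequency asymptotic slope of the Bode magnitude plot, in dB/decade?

Each pole contributes −20 dB/decade at high frequency; each zero contributes +20 dB/decade.
Net: 1 zero(s) − 3 pole(s) → -40 dB/decade.

-40 dB/decade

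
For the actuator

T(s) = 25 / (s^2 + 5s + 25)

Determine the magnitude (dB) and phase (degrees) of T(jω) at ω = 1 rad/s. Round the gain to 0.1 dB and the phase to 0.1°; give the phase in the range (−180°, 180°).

At s = jω = j1:
quadratic: (j1)² + 5·j1 + 25 = 24 + j5 → |·| ≈ 24.515, ∠ ≈ 11.77°
|T| = 25 / 24.515 ≈ 1.0198
Gain = 20 log₁₀(1.0198) ≈ 0.17 dB
∠T = 0.00° − 11.77° = -11.77°

0.2 dB, -11.8°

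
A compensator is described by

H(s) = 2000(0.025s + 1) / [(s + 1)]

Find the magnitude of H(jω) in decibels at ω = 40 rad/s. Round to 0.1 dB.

37.0 dB

At ω = 40 rad/s:
zero (1 + j40·0.025) = 1 + j1 → |·| ≈ 1.4142, ∠ ≈ 45.00°
pole (1 + j40·1) = 1 + j40 → |·| ≈ 40.012, ∠ ≈ 88.57°
|H| = 2000 · 1.4142 / (40.012) ≈ 70.689
Gain = 20 log₁₀(70.689) ≈ 36.99 dB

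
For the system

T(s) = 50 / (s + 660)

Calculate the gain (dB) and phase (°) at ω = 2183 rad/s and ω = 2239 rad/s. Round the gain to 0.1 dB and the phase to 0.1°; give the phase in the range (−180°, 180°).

ω = 2183: -33.2 dB, -73.2°; ω = 2239: -33.4 dB, -73.6°

At s = jω = j2183:
pole (s+660): 660 + j2183 → |·| = √(660²+2183²) = √5201089 ≈ 2280.6, ∠ = arctan(2183/660) ≈ 73.18°
|T| = 50 / 2280.6 ≈ 0.021924
Gain = 20 log₁₀(0.021924) ≈ -33.18 dB
∠T = 0.00° − 73.18° = -73.18°

At s = jω = j2239:
pole (s+660): 660 + j2239 → |·| = √(660²+2239²) = √5448721 ≈ 2334.2, ∠ = arctan(2239/660) ≈ 73.58°
|T| = 50 / 2334.2 ≈ 0.021421
Gain = 20 log₁₀(0.021421) ≈ -33.38 dB
∠T = 0.00° − 73.58° = -73.58°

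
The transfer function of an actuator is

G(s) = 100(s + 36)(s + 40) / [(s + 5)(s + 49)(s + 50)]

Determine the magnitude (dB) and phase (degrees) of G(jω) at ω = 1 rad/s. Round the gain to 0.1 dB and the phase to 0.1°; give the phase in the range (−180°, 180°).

At s = jω = j1:
zero (s+36): 36 + j1 → |·| = √(36²+1²) = √1297 ≈ 36.014, ∠ = arctan(1/36) ≈ 1.59°
zero (s+40): 40 + j1 → |·| = √(40²+1²) = √1601 ≈ 40.012, ∠ = arctan(1/40) ≈ 1.43°
pole (s+5): 5 + j1 → |·| = √(5²+1²) = √26 ≈ 5.099, ∠ = arctan(1/5) ≈ 11.31°
pole (s+49): 49 + j1 → |·| = √(49²+1²) = √2402 ≈ 49.01, ∠ = arctan(1/49) ≈ 1.17°
pole (s+50): 50 + j1 → |·| = √(50²+1²) = √2501 ≈ 50.01, ∠ = arctan(1/50) ≈ 1.15°
|G| = 100 · 1441 / 12498 ≈ 11.53
Gain = 20 log₁₀(11.53) ≈ 21.24 dB
∠G = 3.02° − 13.63° = -10.61°

21.2 dB, -10.6°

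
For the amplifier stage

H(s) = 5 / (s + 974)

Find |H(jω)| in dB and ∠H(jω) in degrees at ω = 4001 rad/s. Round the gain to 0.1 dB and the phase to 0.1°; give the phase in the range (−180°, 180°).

At s = jω = j4001:
pole (s+974): 974 + j4001 → |·| = √(974²+4001²) = √16956677 ≈ 4117.8, ∠ = arctan(4001/974) ≈ 76.32°
|H| = 5 / 4117.8 ≈ 0.0012142
Gain = 20 log₁₀(0.0012142) ≈ -58.31 dB
∠H = 0.00° − 76.32° = -76.32°

-58.3 dB, -76.3°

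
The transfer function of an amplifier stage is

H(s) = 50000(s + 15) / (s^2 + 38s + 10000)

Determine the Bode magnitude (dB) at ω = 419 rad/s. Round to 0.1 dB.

42.0 dB

At s = jω = j419:
zero (s+15): 15 + j419 → |·| = √(15²+419²) = √175786 ≈ 419.27, ∠ = arctan(419/15) ≈ 87.95°
quadratic: (j419)² + 38·j419 + 10000 = -165561 + j15922 → |·| ≈ 1.6632e+05, ∠ ≈ 174.51°
|H| = 50000 · 419.27 / 1.6632e+05 ≈ 126.04
Gain = 20 log₁₀(126.04) ≈ 42.01 dB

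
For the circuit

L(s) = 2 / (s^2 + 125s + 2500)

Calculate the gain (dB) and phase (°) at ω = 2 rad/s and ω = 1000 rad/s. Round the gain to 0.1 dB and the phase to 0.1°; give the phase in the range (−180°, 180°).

Substitute s = j2:
Numerator: 2 = 2 + j0
Denominator: (j2)^2 + 125(j2) + 2500 = 2496 + j250
|N| = √(2² + 0²) ≈ 2, ∠N ≈ 0.00°
|D| = √(2496² + 250²) ≈ 2508.5, ∠D ≈ 5.72°
|L| = 2 / 2508.5 ≈ 0.00079729
Gain = 20 log₁₀(0.00079729) ≈ -61.97 dB
∠L = 0.00° − 5.72° = -5.72°

Substitute s = j1000:
Numerator: 2 = 2 + j0
Denominator: (j1000)^2 + 125(j1000) + 2500 = -997500 + j125000
|N| = √(2² + 0²) ≈ 2, ∠N ≈ 0.00°
|D| = √(997500² + 125000²) ≈ 1.0053e+06, ∠D ≈ 172.86°
|L| = 2 / 1.0053e+06 ≈ 1.9895e-06
Gain = 20 log₁₀(1.9895e-06) ≈ -114.03 dB
∠L = 0.00° − 172.86° = -172.86°

ω = 2: -62.0 dB, -5.7°; ω = 1000: -114.0 dB, -172.9°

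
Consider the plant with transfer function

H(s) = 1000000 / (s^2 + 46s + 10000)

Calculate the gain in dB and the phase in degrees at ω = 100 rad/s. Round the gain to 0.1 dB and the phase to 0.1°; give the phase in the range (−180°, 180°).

46.7 dB, -90.0°

At s = jω = j100:
quadratic: (j100)² + 46·j100 + 10000 = 0 + j4600 → |·| ≈ 4600, ∠ ≈ 90.00°
|H| = 1000000 / 4600 ≈ 217.39
Gain = 20 log₁₀(217.39) ≈ 46.74 dB
∠H = 0.00° − 90.00° = -90.00°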